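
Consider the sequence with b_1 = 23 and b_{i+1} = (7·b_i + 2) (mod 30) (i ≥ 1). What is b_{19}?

23

We have b_1 = 23,  b_2 = 13,  b_3 = 3,  b_4 = 23.
Since b_4 = b_1 = 23, the sequence is periodic with period 3.
(19 - 1) mod 3 = 0, so b_{19} = b_1 = 23.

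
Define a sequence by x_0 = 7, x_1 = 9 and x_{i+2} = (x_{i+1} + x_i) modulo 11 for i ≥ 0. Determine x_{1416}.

Listing terms: x_0 = 7, x_1 = 9, x_2 = 5, x_3 = 3, x_4 = 8, x_5 = 0, x_6 = 8, x_7 = 8, x_8 = 5, x_9 = 2, x_{10} = 7, x_{11} = 9.
Since (x_{10}, x_{11}) = (x_0, x_1) = (7, 9) (two consecutive terms determine the rest), the sequence is periodic with period 10.
So x_{1416} = x_{0 + ((1416-0) mod 10)} = x_6 = 8.

8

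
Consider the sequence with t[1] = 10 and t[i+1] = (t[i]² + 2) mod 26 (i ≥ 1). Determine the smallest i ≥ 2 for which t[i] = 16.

t[1] = 10; t[2] = 24; t[3] = 6; t[4] = 12; t[5] = 16; t[6] = 24.
Since t[6] = t[2] = 24, the sequence is eventually periodic: after a pre-period of length 1 it cycles with period 4.
The value 16 first appears (with i ≥ 2) at t[5].

5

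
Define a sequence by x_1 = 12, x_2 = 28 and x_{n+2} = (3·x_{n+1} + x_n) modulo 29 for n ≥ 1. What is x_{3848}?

Listing terms: x_1 = 12, x_2 = 28, x_3 = 9, x_4 = 26, x_5 = 0, x_6 = 26, x_7 = 20, x_8 = 28, x_9 = 17, x_{10} = 21, x_{11} = 22, x_{12} = 0, x_{13} = 22, x_{14} = 8, x_{15} = 17, x_{16} = 1, x_{17} = 20, x_{18} = 3, x_{19} = 0, x_{20} = 3, x_{21} = 9, x_{22} = 1, x_{23} = 12, x_{24} = 8, x_{25} = 7, x_{26} = 0, x_{27} = 7, x_{28} = 21, x_{29} = 12, x_{30} = 28.
The sequence repeats with period 28.
So x_{3848} = x_{1 + ((3848-1) mod 28)} = x_{12} = 0.

0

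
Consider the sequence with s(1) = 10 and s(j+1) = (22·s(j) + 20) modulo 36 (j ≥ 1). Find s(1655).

0

Computing terms: s(1) = 10,  s(2) = 24,  s(3) = 8,  s(4) = 16,  s(5) = 12,  s(6) = 32,  s(7) = 4,  s(8) = 0,  s(9) = 20,  s(10) = 28,  s(11) = 24.
Since s(11) = s(2) = 24, the sequence is eventually periodic: after a pre-period of length 1 it cycles with period 9.
For j ≥ 2, s(j) depends only on (j - 2) mod 9. (1655 - 2) mod 9 = 6, so s(1655) = s(8) = 0.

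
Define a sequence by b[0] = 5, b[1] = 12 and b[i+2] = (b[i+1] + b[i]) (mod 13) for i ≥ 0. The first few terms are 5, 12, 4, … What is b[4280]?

b[0] = 5; b[1] = 12; b[2] = 4; b[3] = 3; b[4] = 7; b[5] = 10; b[6] = 4; b[7] = 1; b[8] = 5; b[9] = 6; b[10] = 11; b[11] = 4; b[12] = 2; b[13] = 6; b[14] = 8; b[15] = 1; b[16] = 9; b[17] = 10; b[18] = 6; b[19] = 3; b[20] = 9; b[21] = 12; b[22] = 8; b[23] = 7; b[24] = 2; b[25] = 9; b[26] = 11; b[27] = 7; b[28] = 5; b[29] = 12.
Since (b[28], b[29]) = (b[0], b[1]) = (5, 12) (two consecutive terms determine the rest), the sequence is periodic with period 28.
(4280 - 0) mod 28 = 24, so b[4280] = b[24] = 2.

2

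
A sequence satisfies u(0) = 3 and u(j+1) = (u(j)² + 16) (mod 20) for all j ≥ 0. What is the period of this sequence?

Computing terms: u(0) = 3, u(1) = 5, u(2) = 1, u(3) = 17, u(4) = 5.
Since u(4) = u(1) = 5, the sequence is eventually periodic: after a pre-period of length 1 it cycles with period 3.

3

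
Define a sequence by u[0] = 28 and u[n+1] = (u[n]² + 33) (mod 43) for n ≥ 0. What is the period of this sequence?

We have u[0] = 28; u[1] = 0; u[2] = 33; u[3] = 4; u[4] = 6; u[5] = 26; u[6] = 21; u[7] = 1; u[8] = 34; u[9] = 28.
The sequence repeats with period 9.

9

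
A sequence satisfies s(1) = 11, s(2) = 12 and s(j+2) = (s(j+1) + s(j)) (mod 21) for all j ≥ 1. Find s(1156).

We have s(1) = 11, s(2) = 12, s(3) = 2, s(4) = 14, s(5) = 16, s(6) = 9, s(7) = 4, s(8) = 13, s(9) = 17, s(10) = 9, s(11) = 5, s(12) = 14, s(13) = 19, s(14) = 12, s(15) = 10, s(16) = 1, s(17) = 11, s(18) = 12.
The sequence repeats with period 16.
So s(1156) = s(1 + ((1156-1) mod 16)) = s(4) = 14.

14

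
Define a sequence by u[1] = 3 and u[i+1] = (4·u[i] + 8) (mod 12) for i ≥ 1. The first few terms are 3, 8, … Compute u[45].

Computing terms: u[1] = 3; u[2] = 8; u[3] = 4; u[4] = 0; u[5] = 8.
Since u[5] = u[2] = 8, the sequence is eventually periodic: after a pre-period of length 1 it cycles with period 3.
For i ≥ 2, u[i] depends only on (i - 2) mod 3. (45 - 2) mod 3 = 1, so u[45] = u[3] = 4.

4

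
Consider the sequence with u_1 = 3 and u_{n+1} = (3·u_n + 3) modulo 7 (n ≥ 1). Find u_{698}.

5

Listing terms: u_1 = 3, u_2 = 5, u_3 = 4, u_4 = 1, u_5 = 6, u_6 = 0, u_7 = 3.
The sequence repeats with period 6.
So u_{698} = u_{1 + ((698-1) mod 6)} = u_2 = 5.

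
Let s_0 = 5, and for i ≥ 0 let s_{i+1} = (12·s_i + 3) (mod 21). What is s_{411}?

18

Listing terms: s_0 = 5; s_1 = 0; s_2 = 3; s_3 = 18; s_4 = 9; s_5 = 6; s_6 = 12; s_7 = 0.
Since s_7 = s_1 = 0, the sequence is eventually periodic: after a pre-period of length 1 it cycles with period 6.
For i ≥ 1, s_i depends only on (i - 1) mod 6. (411 - 1) mod 6 = 2, so s_{411} = s_3 = 18.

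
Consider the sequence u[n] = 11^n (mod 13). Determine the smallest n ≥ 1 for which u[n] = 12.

u[0] = 1, u[1] = 11, u[2] = 4, u[3] = 5, u[4] = 3, u[5] = 7, u[6] = 12, u[7] = 2, u[8] = 9, u[9] = 8, u[10] = 10, u[11] = 6, u[12] = 1.
The sequence repeats with period 12.
The value 12 first appears (with n ≥ 1) at u[6].

6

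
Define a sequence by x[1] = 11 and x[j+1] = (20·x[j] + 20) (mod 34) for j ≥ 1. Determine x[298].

12

We have x[1] = 11,  x[2] = 2,  x[3] = 26,  x[4] = 30,  x[5] = 8,  x[6] = 10,  x[7] = 16,  x[8] = 0,  x[9] = 20,  x[10] = 12,  x[11] = 22,  x[12] = 18,  x[13] = 6,  x[14] = 4,  x[15] = 32,  x[16] = 14,  x[17] = 28,  x[18] = 2.
Since x[18] = x[2] = 2, the sequence is eventually periodic: after a pre-period of length 1 it cycles with period 16.
For j ≥ 2, x[j] depends only on (j - 2) mod 16. (298 - 2) mod 16 = 8, so x[298] = x[10] = 12.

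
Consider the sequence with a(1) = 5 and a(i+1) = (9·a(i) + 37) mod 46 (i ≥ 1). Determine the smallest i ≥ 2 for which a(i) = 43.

Listing terms: a(1) = 5,  a(2) = 36,  a(3) = 39,  a(4) = 20,  a(5) = 33,  a(6) = 12,  a(7) = 7,  a(8) = 8,  a(9) = 17,  a(10) = 6,  a(11) = 45,  a(12) = 28,  a(13) = 13,  a(14) = 16,  a(15) = 43,  a(16) = 10,  a(17) = 35,  a(18) = 30,  a(19) = 31,  a(20) = 40,  a(21) = 29,  a(22) = 22,  a(23) = 5.
The sequence repeats with period 22.
The value 43 first appears (with i ≥ 2) at a(15).

15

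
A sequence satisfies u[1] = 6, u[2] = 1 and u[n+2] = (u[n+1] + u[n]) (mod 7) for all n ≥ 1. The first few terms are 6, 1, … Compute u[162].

Listing terms: u[1] = 6,  u[2] = 1,  u[3] = 0,  u[4] = 1,  u[5] = 1,  u[6] = 2,  u[7] = 3,  u[8] = 5,  u[9] = 1,  u[10] = 6,  u[11] = 0,  u[12] = 6,  u[13] = 6,  u[14] = 5,  u[15] = 4,  u[16] = 2,  u[17] = 6,  u[18] = 1.
Since (u[17], u[18]) = (u[1], u[2]) = (6, 1) (two consecutive terms determine the rest), the sequence is periodic with period 16.
(162 - 1) mod 16 = 1, so u[162] = u[2] = 1.

1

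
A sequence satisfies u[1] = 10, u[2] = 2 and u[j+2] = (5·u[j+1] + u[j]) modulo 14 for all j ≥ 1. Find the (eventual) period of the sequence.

6

Listing terms: u[1] = 10,  u[2] = 2,  u[3] = 6,  u[4] = 4,  u[5] = 12,  u[6] = 8,  u[7] = 10,  u[8] = 2.
The sequence repeats with period 6.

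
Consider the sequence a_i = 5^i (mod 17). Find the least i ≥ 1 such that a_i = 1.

a_0 = 1, a_1 = 5, a_2 = 8, a_3 = 6, a_4 = 13, a_5 = 14, a_6 = 2, a_7 = 10, a_8 = 16, a_9 = 12, a_{10} = 9, a_{11} = 11, a_{12} = 4, a_{13} = 3, a_{14} = 15, a_{15} = 7, a_{16} = 1.
Since a_{16} = a_0 = 1, the sequence is periodic with period 16.
The value 1 next appears (with i ≥ 1) at a_{16}.

16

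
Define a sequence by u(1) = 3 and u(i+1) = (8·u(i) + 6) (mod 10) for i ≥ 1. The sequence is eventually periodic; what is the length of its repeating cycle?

We have u(1) = 3, u(2) = 0, u(3) = 6, u(4) = 4, u(5) = 8, u(6) = 0.
Since u(6) = u(2) = 0, the sequence is eventually periodic: after a pre-period of length 1 it cycles with period 4.

4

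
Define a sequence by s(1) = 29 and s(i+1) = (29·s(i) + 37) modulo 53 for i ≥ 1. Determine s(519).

3

We have s(1) = 29,  s(2) = 30,  s(3) = 6,  s(4) = 52,  s(5) = 8,  s(6) = 4,  s(7) = 47,  s(8) = 22,  s(9) = 39,  s(10) = 2,  s(11) = 42,  s(12) = 36,  s(13) = 21,  s(14) = 10,  s(15) = 9,  s(16) = 33,  s(17) = 40,  s(18) = 31,  s(19) = 35,  s(20) = 45,  s(21) = 17,  s(22) = 0,  s(23) = 37,  s(24) = 50,  s(25) = 3,  s(26) = 18,  s(27) = 29.
Since s(27) = s(1) = 29, the sequence is periodic with period 26.
So s(519) = s(1 + ((519-1) mod 26)) = s(25) = 3.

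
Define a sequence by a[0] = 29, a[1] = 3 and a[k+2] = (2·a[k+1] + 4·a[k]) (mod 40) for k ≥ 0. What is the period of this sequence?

We have a[0] = 29,  a[1] = 3,  a[2] = 2,  a[3] = 16,  a[4] = 0,  a[5] = 24,  a[6] = 8,  a[7] = 32,  a[8] = 16,  a[9] = 0.
Since (a[8], a[9]) = (a[3], a[4]) = (16, 0) (two consecutive terms determine the rest), the sequence is eventually periodic: after a pre-period of length 3 it cycles with period 5.

5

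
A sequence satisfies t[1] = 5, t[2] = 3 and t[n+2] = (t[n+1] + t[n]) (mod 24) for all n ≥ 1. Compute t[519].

16

Listing terms: t[1] = 5,  t[2] = 3,  t[3] = 8,  t[4] = 11,  t[5] = 19,  t[6] = 6,  t[7] = 1,  t[8] = 7,  t[9] = 8,  t[10] = 15,  t[11] = 23,  t[12] = 14,  t[13] = 13,  t[14] = 3,  t[15] = 16,  t[16] = 19,  t[17] = 11,  t[18] = 6,  t[19] = 17,  t[20] = 23,  t[21] = 16,  t[22] = 15,  t[23] = 7,  t[24] = 22,  t[25] = 5,  t[26] = 3.
The sequence repeats with period 24.
So t[519] = t[1 + ((519-1) mod 24)] = t[15] = 16.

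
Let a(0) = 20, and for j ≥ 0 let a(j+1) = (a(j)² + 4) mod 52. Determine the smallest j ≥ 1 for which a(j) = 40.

1

Computing terms: a(0) = 20,  a(1) = 40,  a(2) = 44,  a(3) = 16,  a(4) = 0,  a(5) = 4,  a(6) = 20.
Since a(6) = a(0) = 20, the sequence is periodic with period 6.
The value 40 first appears (with j ≥ 1) at a(1).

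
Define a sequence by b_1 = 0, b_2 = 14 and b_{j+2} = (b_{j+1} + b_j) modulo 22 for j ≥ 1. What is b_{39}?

Listing terms: b_1 = 0,  b_2 = 14,  b_3 = 14,  b_4 = 6,  b_5 = 20,  b_6 = 4,  b_7 = 2,  b_8 = 6,  b_9 = 8,  b_{10} = 14,  b_{11} = 0,  b_{12} = 14.
Since (b_{11}, b_{12}) = (b_1, b_2) = (0, 14) (two consecutive terms determine the rest), the sequence is periodic with period 10.
So b_{39} = b_{1 + ((39-1) mod 10)} = b_9 = 8.

8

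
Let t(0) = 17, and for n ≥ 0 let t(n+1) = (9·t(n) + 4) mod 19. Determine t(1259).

12

Computing terms: t(0) = 17,  t(1) = 5,  t(2) = 11,  t(3) = 8,  t(4) = 0,  t(5) = 4,  t(6) = 2,  t(7) = 3,  t(8) = 12,  t(9) = 17.
The sequence repeats with period 9.
So t(1259) = t(0 + ((1259-0) mod 9)) = t(8) = 12.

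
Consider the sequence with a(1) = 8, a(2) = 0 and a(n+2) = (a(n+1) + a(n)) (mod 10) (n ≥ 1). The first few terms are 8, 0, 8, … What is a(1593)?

2

We have a(1) = 8; a(2) = 0; a(3) = 8; a(4) = 8; a(5) = 6; a(6) = 4; a(7) = 0; a(8) = 4; a(9) = 4; a(10) = 8; a(11) = 2; a(12) = 0; a(13) = 2; a(14) = 2; a(15) = 4; a(16) = 6; a(17) = 0; a(18) = 6; a(19) = 6; a(20) = 2; a(21) = 8; a(22) = 0.
The sequence repeats with period 20.
So a(1593) = a(1 + ((1593-1) mod 20)) = a(13) = 2.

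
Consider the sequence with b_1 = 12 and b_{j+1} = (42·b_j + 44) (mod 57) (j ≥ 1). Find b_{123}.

b_1 = 12; b_2 = 35; b_3 = 32; b_4 = 20; b_5 = 29; b_6 = 8; b_7 = 38; b_8 = 44; b_9 = 11; b_{10} = 50; b_{11} = 35.
Since b_{11} = b_2 = 35, the sequence is eventually periodic: after a pre-period of length 1 it cycles with period 9.
For j ≥ 2, b_j depends only on (j - 2) mod 9. (123 - 2) mod 9 = 4, so b_{123} = b_6 = 8.

8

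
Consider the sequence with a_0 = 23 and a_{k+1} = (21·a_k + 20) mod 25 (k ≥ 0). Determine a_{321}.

3

Listing terms: a_0 = 23,  a_1 = 3,  a_2 = 8,  a_3 = 13,  a_4 = 18,  a_5 = 23.
The sequence repeats with period 5.
(321 - 0) mod 5 = 1, so a_{321} = a_1 = 3.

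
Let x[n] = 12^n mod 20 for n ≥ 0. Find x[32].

Listing terms: x[0] = 1,  x[1] = 12,  x[2] = 4,  x[3] = 8,  x[4] = 16,  x[5] = 12.
Since x[5] = x[1] = 12, the sequence is eventually periodic: after a pre-period of length 1 it cycles with period 4.
For n ≥ 1, x[n] depends only on (n - 1) mod 4. (32 - 1) mod 4 = 3, so x[32] = x[4] = 16.

16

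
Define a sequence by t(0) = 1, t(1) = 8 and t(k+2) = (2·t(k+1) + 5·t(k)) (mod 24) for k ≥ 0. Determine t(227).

18

We have t(0) = 1,  t(1) = 8,  t(2) = 21,  t(3) = 10,  t(4) = 5,  t(5) = 12,  t(6) = 1,  t(7) = 14,  t(8) = 9,  t(9) = 16,  t(10) = 5,  t(11) = 18,  t(12) = 13,  t(13) = 20,  t(14) = 9,  t(15) = 22,  t(16) = 17,  t(17) = 0,  t(18) = 13,  t(19) = 2,  t(20) = 21,  t(21) = 4,  t(22) = 17,  t(23) = 6,  t(24) = 1,  t(25) = 8.
The sequence repeats with period 24.
So t(227) = t(0 + ((227-0) mod 24)) = t(11) = 18.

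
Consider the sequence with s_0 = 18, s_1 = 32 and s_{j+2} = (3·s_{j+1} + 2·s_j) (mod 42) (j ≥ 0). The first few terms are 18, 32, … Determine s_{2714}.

We have s_0 = 18,  s_1 = 32,  s_2 = 6,  s_3 = 40,  s_4 = 6,  s_5 = 14,  s_6 = 12,  s_7 = 22,  s_8 = 6,  s_9 = 20,  s_{10} = 30,  s_{11} = 4,  s_{12} = 30,  s_{13} = 14,  s_{14} = 18,  s_{15} = 40,  s_{16} = 30,  s_{17} = 2,  s_{18} = 24,  s_{19} = 34,  s_{20} = 24,  s_{21} = 14,  s_{22} = 6,  s_{23} = 4,  s_{24} = 24,  s_{25} = 38,  s_{26} = 36,  s_{27} = 16,  s_{28} = 36,  s_{29} = 14,  s_{30} = 30,  s_{31} = 34,  s_{32} = 36,  s_{33} = 8,  s_{34} = 12,  s_{35} = 10,  s_{36} = 12,  s_{37} = 14,  s_{38} = 24,  s_{39} = 16,  s_{40} = 12,  s_{41} = 26,  s_{42} = 18,  s_{43} = 22,  s_{44} = 18,  s_{45} = 14,  s_{46} = 36,  s_{47} = 10,  s_{48} = 18,  s_{49} = 32.
The sequence repeats with period 48.
(2714 - 0) mod 48 = 26, so s_{2714} = s_{26} = 36.

36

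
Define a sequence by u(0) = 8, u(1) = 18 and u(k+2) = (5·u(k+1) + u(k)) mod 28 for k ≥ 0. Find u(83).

Listing terms: u(0) = 8, u(1) = 18, u(2) = 14, u(3) = 4, u(4) = 6, u(5) = 6, u(6) = 8, u(7) = 18.
Since (u(6), u(7)) = (u(0), u(1)) = (8, 18) (two consecutive terms determine the rest), the sequence is periodic with period 6.
(83 - 0) mod 6 = 5, so u(83) = u(5) = 6.

6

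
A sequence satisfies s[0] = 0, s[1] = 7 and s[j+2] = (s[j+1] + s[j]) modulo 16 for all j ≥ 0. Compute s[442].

Computing terms: s[0] = 0, s[1] = 7, s[2] = 7, s[3] = 14, s[4] = 5, s[5] = 3, s[6] = 8, s[7] = 11, s[8] = 3, s[9] = 14, s[10] = 1, s[11] = 15, s[12] = 0, s[13] = 15, s[14] = 15, s[15] = 14, s[16] = 13, s[17] = 11, s[18] = 8, s[19] = 3, s[20] = 11, s[21] = 14, s[22] = 9, s[23] = 7, s[24] = 0, s[25] = 7.
The sequence repeats with period 24.
(442 - 0) mod 24 = 10, so s[442] = s[10] = 1.

1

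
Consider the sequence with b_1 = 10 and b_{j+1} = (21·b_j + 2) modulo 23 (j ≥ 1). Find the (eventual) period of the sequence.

22

Listing terms: b_1 = 10,  b_2 = 5,  b_3 = 15,  b_4 = 18,  b_5 = 12,  b_6 = 1,  b_7 = 0,  b_8 = 2,  b_9 = 21,  b_{10} = 6,  b_{11} = 13,  b_{12} = 22,  b_{13} = 4,  b_{14} = 17,  b_{15} = 14,  b_{16} = 20,  b_{17} = 8,  b_{18} = 9,  b_{19} = 7,  b_{20} = 11,  b_{21} = 3,  b_{22} = 19,  b_{23} = 10.
The sequence repeats with period 22.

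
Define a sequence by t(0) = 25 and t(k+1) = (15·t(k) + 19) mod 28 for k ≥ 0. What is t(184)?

We have t(0) = 25; t(1) = 2; t(2) = 21; t(3) = 26; t(4) = 17; t(5) = 22; t(6) = 13; t(7) = 18; t(8) = 9; t(9) = 14; t(10) = 5; t(11) = 10; t(12) = 1; t(13) = 6; t(14) = 25.
Since t(14) = t(0) = 25, the sequence is periodic with period 14.
(184 - 0) mod 14 = 2, so t(184) = t(2) = 21.

21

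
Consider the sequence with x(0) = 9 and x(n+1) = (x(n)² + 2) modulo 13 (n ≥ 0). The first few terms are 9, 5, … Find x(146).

We have x(0) = 9; x(1) = 5; x(2) = 1; x(3) = 3; x(4) = 11; x(5) = 6; x(6) = 12; x(7) = 3.
Since x(7) = x(3) = 3, the sequence is eventually periodic: after a pre-period of length 3 it cycles with period 4.
For n ≥ 3, x(n) depends only on (n - 3) mod 4. (146 - 3) mod 4 = 3, so x(146) = x(6) = 12.

12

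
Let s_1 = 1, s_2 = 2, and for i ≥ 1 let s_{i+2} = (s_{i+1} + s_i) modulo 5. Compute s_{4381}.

Computing terms: s_1 = 1,  s_2 = 2,  s_3 = 3,  s_4 = 0,  s_5 = 3,  s_6 = 3,  s_7 = 1,  s_8 = 4,  s_9 = 0,  s_{10} = 4,  s_{11} = 4,  s_{12} = 3,  s_{13} = 2,  s_{14} = 0,  s_{15} = 2,  s_{16} = 2,  s_{17} = 4,  s_{18} = 1,  s_{19} = 0,  s_{20} = 1,  s_{21} = 1,  s_{22} = 2.
The sequence repeats with period 20.
(4381 - 1) mod 20 = 0, so s_{4381} = s_1 = 1.

1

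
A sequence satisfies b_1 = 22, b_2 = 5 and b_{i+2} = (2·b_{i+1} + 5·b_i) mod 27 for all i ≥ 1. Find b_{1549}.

Computing terms: b_1 = 22; b_2 = 5; b_3 = 12; b_4 = 22; b_5 = 23; b_6 = 21; b_7 = 22; b_8 = 14; b_9 = 3; b_{10} = 22; b_{11} = 5.
The sequence repeats with period 9.
(1549 - 1) mod 9 = 0, so b_{1549} = b_1 = 22.

22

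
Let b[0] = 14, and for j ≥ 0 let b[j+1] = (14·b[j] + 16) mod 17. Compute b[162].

9

Listing terms: b[0] = 14; b[1] = 8; b[2] = 9; b[3] = 6; b[4] = 15; b[5] = 5; b[6] = 1; b[7] = 13; b[8] = 11; b[9] = 0; b[10] = 16; b[11] = 2; b[12] = 10; b[13] = 3; b[14] = 7; b[15] = 12; b[16] = 14.
Since b[16] = b[0] = 14, the sequence is periodic with period 16.
So b[162] = b[0 + ((162-0) mod 16)] = b[2] = 9.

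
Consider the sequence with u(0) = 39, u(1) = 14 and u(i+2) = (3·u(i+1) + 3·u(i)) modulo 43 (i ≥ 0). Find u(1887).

32

Computing terms: u(0) = 39, u(1) = 14, u(2) = 30, u(3) = 3, u(4) = 13, u(5) = 5, u(6) = 11, u(7) = 5, u(8) = 5, u(9) = 30, u(10) = 19, u(11) = 18, u(12) = 25, u(13) = 0, u(14) = 32, u(15) = 10, u(16) = 40, u(17) = 21, u(18) = 11, u(19) = 10, u(20) = 20, u(21) = 4, u(22) = 29, u(23) = 13, u(24) = 40, u(25) = 30, u(26) = 38, u(27) = 32, u(28) = 38, u(29) = 38, u(30) = 13, u(31) = 24, u(32) = 25, u(33) = 18, u(34) = 0, u(35) = 11, u(36) = 33, u(37) = 3, u(38) = 22, u(39) = 32, u(40) = 33, u(41) = 23, u(42) = 39, u(43) = 14.
Since (u(42), u(43)) = (u(0), u(1)) = (39, 14) (two consecutive terms determine the rest), the sequence is periodic with period 42.
(1887 - 0) mod 42 = 39, so u(1887) = u(39) = 32.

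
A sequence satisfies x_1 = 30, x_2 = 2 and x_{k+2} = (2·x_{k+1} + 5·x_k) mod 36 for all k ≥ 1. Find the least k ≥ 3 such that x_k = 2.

5

Computing terms: x_1 = 30; x_2 = 2; x_3 = 10; x_4 = 30; x_5 = 2.
The sequence repeats with period 3.
The value 2 next appears (with k ≥ 3) at x_5.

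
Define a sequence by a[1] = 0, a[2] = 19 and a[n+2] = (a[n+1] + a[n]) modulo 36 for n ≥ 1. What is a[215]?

We have a[1] = 0,  a[2] = 19,  a[3] = 19,  a[4] = 2,  a[5] = 21,  a[6] = 23,  a[7] = 8,  a[8] = 31,  a[9] = 3,  a[10] = 34,  a[11] = 1,  a[12] = 35,  a[13] = 0,  a[14] = 35,  a[15] = 35,  a[16] = 34,  a[17] = 33,  a[18] = 31,  a[19] = 28,  a[20] = 23,  a[21] = 15,  a[22] = 2,  a[23] = 17,  a[24] = 19,  a[25] = 0,  a[26] = 19.
Since (a[25], a[26]) = (a[1], a[2]) = (0, 19) (two consecutive terms determine the rest), the sequence is periodic with period 24.
(215 - 1) mod 24 = 22, so a[215] = a[23] = 17.

17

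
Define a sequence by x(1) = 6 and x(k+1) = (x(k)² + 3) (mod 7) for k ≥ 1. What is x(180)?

x(1) = 6,  x(2) = 4,  x(3) = 5,  x(4) = 0,  x(5) = 3,  x(6) = 5.
Since x(6) = x(3) = 5, the sequence is eventually periodic: after a pre-period of length 2 it cycles with period 3.
For k ≥ 3, x(k) depends only on (k - 3) mod 3. (180 - 3) mod 3 = 0, so x(180) = x(3) = 5.

5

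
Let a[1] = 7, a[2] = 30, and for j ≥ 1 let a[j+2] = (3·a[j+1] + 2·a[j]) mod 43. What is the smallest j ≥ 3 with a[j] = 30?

9

Listing terms: a[1] = 7, a[2] = 30, a[3] = 18, a[4] = 28, a[5] = 34, a[6] = 29, a[7] = 26, a[8] = 7, a[9] = 30.
The sequence repeats with period 7.
The value 30 next appears (with j ≥ 3) at a[9].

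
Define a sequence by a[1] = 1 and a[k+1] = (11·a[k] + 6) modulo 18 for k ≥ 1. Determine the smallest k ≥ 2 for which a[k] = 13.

3

a[1] = 1,  a[2] = 17,  a[3] = 13,  a[4] = 5,  a[5] = 7,  a[6] = 11,  a[7] = 1.
The sequence repeats with period 6.
The value 13 first appears (with k ≥ 2) at a[3].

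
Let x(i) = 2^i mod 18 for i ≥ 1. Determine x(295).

2

Listing terms: x(1) = 2,  x(2) = 4,  x(3) = 8,  x(4) = 16,  x(5) = 14,  x(6) = 10,  x(7) = 2.
The sequence repeats with period 6.
(295 - 1) mod 6 = 0, so x(295) = x(1) = 2.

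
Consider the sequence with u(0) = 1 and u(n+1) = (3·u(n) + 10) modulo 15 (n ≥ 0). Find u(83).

7

Computing terms: u(0) = 1,  u(1) = 13,  u(2) = 4,  u(3) = 7,  u(4) = 1.
The sequence repeats with period 4.
So u(83) = u(0 + ((83-0) mod 4)) = u(3) = 7.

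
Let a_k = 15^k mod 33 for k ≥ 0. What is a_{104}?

3

Listing terms: a_0 = 1; a_1 = 15; a_2 = 27; a_3 = 9; a_4 = 3; a_5 = 12; a_6 = 15.
Since a_6 = a_1 = 15, the sequence is eventually periodic: after a pre-period of length 1 it cycles with period 5.
For k ≥ 1, a_k depends only on (k - 1) mod 5. (104 - 1) mod 5 = 3, so a_{104} = a_4 = 3.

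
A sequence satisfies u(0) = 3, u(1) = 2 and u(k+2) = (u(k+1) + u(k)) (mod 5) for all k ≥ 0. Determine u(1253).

3

We have u(0) = 3,  u(1) = 2,  u(2) = 0,  u(3) = 2,  u(4) = 2,  u(5) = 4,  u(6) = 1,  u(7) = 0,  u(8) = 1,  u(9) = 1,  u(10) = 2,  u(11) = 3,  u(12) = 0,  u(13) = 3,  u(14) = 3,  u(15) = 1,  u(16) = 4,  u(17) = 0,  u(18) = 4,  u(19) = 4,  u(20) = 3,  u(21) = 2.
The sequence repeats with period 20.
(1253 - 0) mod 20 = 13, so u(1253) = u(13) = 3.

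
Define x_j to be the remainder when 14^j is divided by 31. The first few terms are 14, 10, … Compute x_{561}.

8

Listing terms: x_1 = 14; x_2 = 10; x_3 = 16; x_4 = 7; x_5 = 5; x_6 = 8; x_7 = 19; x_8 = 18; x_9 = 4; x_{10} = 25; x_{11} = 9; x_{12} = 2; x_{13} = 28; x_{14} = 20; x_{15} = 1; x_{16} = 14.
The sequence repeats with period 15.
(561 - 1) mod 15 = 5, so x_{561} = x_6 = 8.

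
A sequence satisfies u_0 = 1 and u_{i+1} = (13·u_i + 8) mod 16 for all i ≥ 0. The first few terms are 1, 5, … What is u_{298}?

We have u_0 = 1; u_1 = 5; u_2 = 9; u_3 = 13; u_4 = 1.
Since u_4 = u_0 = 1, the sequence is periodic with period 4.
So u_{298} = u_{0 + ((298-0) mod 4)} = u_2 = 9.

9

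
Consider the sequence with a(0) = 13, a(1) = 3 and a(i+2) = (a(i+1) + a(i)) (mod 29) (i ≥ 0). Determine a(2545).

25

a(0) = 13,  a(1) = 3,  a(2) = 16,  a(3) = 19,  a(4) = 6,  a(5) = 25,  a(6) = 2,  a(7) = 27,  a(8) = 0,  a(9) = 27,  a(10) = 27,  a(11) = 25,  a(12) = 23,  a(13) = 19,  a(14) = 13,  a(15) = 3.
The sequence repeats with period 14.
So a(2545) = a(0 + ((2545-0) mod 14)) = a(11) = 25.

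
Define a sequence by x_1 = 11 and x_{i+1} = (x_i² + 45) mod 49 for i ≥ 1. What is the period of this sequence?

3

Computing terms: x_1 = 11,  x_2 = 19,  x_3 = 14,  x_4 = 45,  x_5 = 12,  x_6 = 42,  x_7 = 45.
Since x_7 = x_4 = 45, the sequence is eventually periodic: after a pre-period of length 3 it cycles with period 3.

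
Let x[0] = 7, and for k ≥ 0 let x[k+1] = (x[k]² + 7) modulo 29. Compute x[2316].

We have x[0] = 7, x[1] = 27, x[2] = 11, x[3] = 12, x[4] = 6, x[5] = 14, x[6] = 0, x[7] = 7.
Since x[7] = x[0] = 7, the sequence is periodic with period 7.
So x[2316] = x[0 + ((2316-0) mod 7)] = x[6] = 0.

0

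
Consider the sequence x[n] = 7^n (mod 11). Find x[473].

2

Listing terms: x[0] = 1; x[1] = 7; x[2] = 5; x[3] = 2; x[4] = 3; x[5] = 10; x[6] = 4; x[7] = 6; x[8] = 9; x[9] = 8; x[10] = 1.
Since x[10] = x[0] = 1, the sequence is periodic with period 10.
(473 - 0) mod 10 = 3, so x[473] = x[3] = 2.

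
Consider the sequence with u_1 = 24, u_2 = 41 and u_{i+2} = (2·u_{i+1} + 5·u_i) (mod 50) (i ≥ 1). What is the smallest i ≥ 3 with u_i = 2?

3

Listing terms: u_1 = 24; u_2 = 41; u_3 = 2; u_4 = 9; u_5 = 28; u_6 = 1; u_7 = 42; u_8 = 39; u_9 = 38; u_{10} = 21; u_{11} = 32; u_{12} = 19; u_{13} = 48; u_{14} = 41; u_{15} = 22; u_{16} = 49; u_{17} = 8; u_{18} = 11; u_{19} = 12; u_{20} = 29; u_{21} = 18; u_{22} = 31; u_{23} = 2; u_{24} = 9.
Since (u_{23}, u_{24}) = (u_3, u_4) = (2, 9) (two consecutive terms determine the rest), the sequence is eventually periodic: after a pre-period of length 2 it cycles with period 20.
The value 2 first appears (with i ≥ 3) at u_3.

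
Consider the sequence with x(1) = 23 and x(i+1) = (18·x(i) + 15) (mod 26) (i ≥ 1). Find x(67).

Computing terms: x(1) = 23,  x(2) = 13,  x(3) = 15,  x(4) = 25,  x(5) = 23.
Since x(5) = x(1) = 23, the sequence is periodic with period 4.
(67 - 1) mod 4 = 2, so x(67) = x(3) = 15.

15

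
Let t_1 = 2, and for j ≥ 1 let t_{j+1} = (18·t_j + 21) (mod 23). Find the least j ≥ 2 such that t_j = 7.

Computing terms: t_1 = 2; t_2 = 11; t_3 = 12; t_4 = 7; t_5 = 9; t_6 = 22; t_7 = 3; t_8 = 6; t_9 = 14; t_{10} = 20; t_{11} = 13; t_{12} = 2.
Since t_{12} = t_1 = 2, the sequence is periodic with period 11.
The value 7 first appears (with j ≥ 2) at t_4.

4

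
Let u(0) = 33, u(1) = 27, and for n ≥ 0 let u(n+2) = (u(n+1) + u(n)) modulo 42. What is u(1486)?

Listing terms: u(0) = 33,  u(1) = 27,  u(2) = 18,  u(3) = 3,  u(4) = 21,  u(5) = 24,  u(6) = 3,  u(7) = 27,  u(8) = 30,  u(9) = 15,  u(10) = 3,  u(11) = 18,  u(12) = 21,  u(13) = 39,  u(14) = 18,  u(15) = 15,  u(16) = 33,  u(17) = 6,  u(18) = 39,  u(19) = 3,  u(20) = 0,  u(21) = 3,  u(22) = 3,  u(23) = 6,  u(24) = 9,  u(25) = 15,  u(26) = 24,  u(27) = 39,  u(28) = 21,  u(29) = 18,  u(30) = 39,  u(31) = 15,  u(32) = 12,  u(33) = 27,  u(34) = 39,  u(35) = 24,  u(36) = 21,  u(37) = 3,  u(38) = 24,  u(39) = 27,  u(40) = 9,  u(41) = 36,  u(42) = 3,  u(43) = 39,  u(44) = 0,  u(45) = 39,  u(46) = 39,  u(47) = 36,  u(48) = 33,  u(49) = 27.
Since (u(48), u(49)) = (u(0), u(1)) = (33, 27) (two consecutive terms determine the rest), the sequence is periodic with period 48.
(1486 - 0) mod 48 = 46, so u(1486) = u(46) = 39.

39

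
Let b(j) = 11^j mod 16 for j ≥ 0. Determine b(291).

3

Listing terms: b(0) = 1,  b(1) = 11,  b(2) = 9,  b(3) = 3,  b(4) = 1.
Since b(4) = b(0) = 1, the sequence is periodic with period 4.
So b(291) = b(0 + ((291-0) mod 4)) = b(3) = 3.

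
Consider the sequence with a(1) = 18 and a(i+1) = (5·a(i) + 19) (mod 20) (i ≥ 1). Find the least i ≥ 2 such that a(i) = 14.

We have a(1) = 18, a(2) = 9, a(3) = 4, a(4) = 19, a(5) = 14, a(6) = 9.
Since a(6) = a(2) = 9, the sequence is eventually periodic: after a pre-period of length 1 it cycles with period 4.
The value 14 first appears (with i ≥ 2) at a(5).

5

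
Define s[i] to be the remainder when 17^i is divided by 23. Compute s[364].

6

We have s[1] = 17; s[2] = 13; s[3] = 14; s[4] = 8; s[5] = 21; s[6] = 12; s[7] = 20; s[8] = 18; s[9] = 7; s[10] = 4; s[11] = 22; s[12] = 6; s[13] = 10; s[14] = 9; s[15] = 15; s[16] = 2; s[17] = 11; s[18] = 3; s[19] = 5; s[20] = 16; s[21] = 19; s[22] = 1; s[23] = 17.
The sequence repeats with period 22.
So s[364] = s[1 + ((364-1) mod 22)] = s[12] = 6.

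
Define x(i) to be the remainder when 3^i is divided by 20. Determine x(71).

7

We have x(0) = 1, x(1) = 3, x(2) = 9, x(3) = 7, x(4) = 1.
The sequence repeats with period 4.
(71 - 0) mod 4 = 3, so x(71) = x(3) = 7.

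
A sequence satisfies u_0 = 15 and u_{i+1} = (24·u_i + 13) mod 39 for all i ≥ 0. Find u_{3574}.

7

We have u_0 = 15, u_1 = 22, u_2 = 34, u_3 = 10, u_4 = 19, u_5 = 1, u_6 = 37, u_7 = 4, u_8 = 31, u_9 = 16, u_{10} = 7, u_{11} = 25, u_{12} = 28, u_{13} = 22.
Since u_{13} = u_1 = 22, the sequence is eventually periodic: after a pre-period of length 1 it cycles with period 12.
For i ≥ 1, u_i depends only on (i - 1) mod 12. (3574 - 1) mod 12 = 9, so u_{3574} = u_{10} = 7.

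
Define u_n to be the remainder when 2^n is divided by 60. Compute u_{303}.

8

Computing terms: u_0 = 1,  u_1 = 2,  u_2 = 4,  u_3 = 8,  u_4 = 16,  u_5 = 32,  u_6 = 4.
Since u_6 = u_2 = 4, the sequence is eventually periodic: after a pre-period of length 2 it cycles with period 4.
For n ≥ 2, u_n depends only on (n - 2) mod 4. (303 - 2) mod 4 = 1, so u_{303} = u_3 = 8.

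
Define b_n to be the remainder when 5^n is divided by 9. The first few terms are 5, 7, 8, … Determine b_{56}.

b_1 = 5; b_2 = 7; b_3 = 8; b_4 = 4; b_5 = 2; b_6 = 1; b_7 = 5.
Since b_7 = b_1 = 5, the sequence is periodic with period 6.
(56 - 1) mod 6 = 1, so b_{56} = b_2 = 7.

7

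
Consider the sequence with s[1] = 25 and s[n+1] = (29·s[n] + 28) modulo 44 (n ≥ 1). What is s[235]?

Listing terms: s[1] = 25, s[2] = 5, s[3] = 41, s[4] = 29, s[5] = 33, s[6] = 17, s[7] = 37, s[8] = 1, s[9] = 13, s[10] = 9, s[11] = 25.
Since s[11] = s[1] = 25, the sequence is periodic with period 10.
(235 - 1) mod 10 = 4, so s[235] = s[5] = 33.

33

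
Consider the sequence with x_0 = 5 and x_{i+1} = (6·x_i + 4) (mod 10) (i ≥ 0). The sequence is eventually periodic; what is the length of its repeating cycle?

5

Listing terms: x_0 = 5, x_1 = 4, x_2 = 8, x_3 = 2, x_4 = 6, x_5 = 0, x_6 = 4.
Since x_6 = x_1 = 4, the sequence is eventually periodic: after a pre-period of length 1 it cycles with period 5.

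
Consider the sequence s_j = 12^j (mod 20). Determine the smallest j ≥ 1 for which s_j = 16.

4

Computing terms: s_0 = 1,  s_1 = 12,  s_2 = 4,  s_3 = 8,  s_4 = 16,  s_5 = 12.
Since s_5 = s_1 = 12, the sequence is eventually periodic: after a pre-period of length 1 it cycles with period 4.
The value 16 first appears (with j ≥ 1) at s_4.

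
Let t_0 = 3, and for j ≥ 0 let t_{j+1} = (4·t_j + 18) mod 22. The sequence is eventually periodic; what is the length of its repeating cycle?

Computing terms: t_0 = 3,  t_1 = 8,  t_2 = 6,  t_3 = 20,  t_4 = 10,  t_5 = 14,  t_6 = 8.
Since t_6 = t_1 = 8, the sequence is eventually periodic: after a pre-period of length 1 it cycles with period 5.

5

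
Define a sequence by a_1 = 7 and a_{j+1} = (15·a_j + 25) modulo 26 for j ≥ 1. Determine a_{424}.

10

a_1 = 7, a_2 = 0, a_3 = 25, a_4 = 10, a_5 = 19, a_6 = 24, a_7 = 21, a_8 = 2, a_9 = 3, a_{10} = 18, a_{11} = 9, a_{12} = 4, a_{13} = 7.
The sequence repeats with period 12.
So a_{424} = a_{1 + ((424-1) mod 12)} = a_4 = 10.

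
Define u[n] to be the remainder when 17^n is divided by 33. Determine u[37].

8

u[1] = 17,  u[2] = 25,  u[3] = 29,  u[4] = 31,  u[5] = 32,  u[6] = 16,  u[7] = 8,  u[8] = 4,  u[9] = 2,  u[10] = 1,  u[11] = 17.
Since u[11] = u[1] = 17, the sequence is periodic with period 10.
So u[37] = u[1 + ((37-1) mod 10)] = u[7] = 8.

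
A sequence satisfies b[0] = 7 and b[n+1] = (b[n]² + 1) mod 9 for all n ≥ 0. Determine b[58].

5

Listing terms: b[0] = 7; b[1] = 5; b[2] = 8; b[3] = 2; b[4] = 5.
Since b[4] = b[1] = 5, the sequence is eventually periodic: after a pre-period of length 1 it cycles with period 3.
For n ≥ 1, b[n] depends only on (n - 1) mod 3. (58 - 1) mod 3 = 0, so b[58] = b[1] = 5.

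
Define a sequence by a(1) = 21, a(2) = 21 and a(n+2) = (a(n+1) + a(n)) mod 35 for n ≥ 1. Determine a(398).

14

Listing terms: a(1) = 21,  a(2) = 21,  a(3) = 7,  a(4) = 28,  a(5) = 0,  a(6) = 28,  a(7) = 28,  a(8) = 21,  a(9) = 14,  a(10) = 0,  a(11) = 14,  a(12) = 14,  a(13) = 28,  a(14) = 7,  a(15) = 0,  a(16) = 7,  a(17) = 7,  a(18) = 14,  a(19) = 21,  a(20) = 0,  a(21) = 21,  a(22) = 21.
Since (a(21), a(22)) = (a(1), a(2)) = (21, 21) (two consecutive terms determine the rest), the sequence is periodic with period 20.
So a(398) = a(1 + ((398-1) mod 20)) = a(18) = 14.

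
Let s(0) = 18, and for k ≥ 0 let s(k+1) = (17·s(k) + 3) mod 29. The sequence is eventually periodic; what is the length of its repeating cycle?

4

Listing terms: s(0) = 18, s(1) = 19, s(2) = 7, s(3) = 6, s(4) = 18.
The sequence repeats with period 4.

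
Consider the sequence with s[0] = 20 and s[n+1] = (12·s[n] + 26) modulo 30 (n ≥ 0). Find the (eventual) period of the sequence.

4

Computing terms: s[0] = 20; s[1] = 26; s[2] = 8; s[3] = 2; s[4] = 20.
The sequence repeats with period 4.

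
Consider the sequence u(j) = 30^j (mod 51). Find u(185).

30

Listing terms: u(0) = 1, u(1) = 30, u(2) = 33, u(3) = 21, u(4) = 18, u(5) = 30.
Since u(5) = u(1) = 30, the sequence is eventually periodic: after a pre-period of length 1 it cycles with period 4.
For j ≥ 1, u(j) depends only on (j - 1) mod 4. (185 - 1) mod 4 = 0, so u(185) = u(1) = 30.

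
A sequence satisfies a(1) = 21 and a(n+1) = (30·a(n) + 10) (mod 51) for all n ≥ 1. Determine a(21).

We have a(1) = 21,  a(2) = 28,  a(3) = 34,  a(4) = 10,  a(5) = 4,  a(6) = 28.
Since a(6) = a(2) = 28, the sequence is eventually periodic: after a pre-period of length 1 it cycles with period 4.
For n ≥ 2, a(n) depends only on (n - 2) mod 4. (21 - 2) mod 4 = 3, so a(21) = a(5) = 4.

4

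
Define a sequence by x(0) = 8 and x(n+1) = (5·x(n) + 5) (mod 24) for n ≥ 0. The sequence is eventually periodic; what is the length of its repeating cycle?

8

We have x(0) = 8, x(1) = 21, x(2) = 14, x(3) = 3, x(4) = 20, x(5) = 9, x(6) = 2, x(7) = 15, x(8) = 8.
Since x(8) = x(0) = 8, the sequence is periodic with period 8.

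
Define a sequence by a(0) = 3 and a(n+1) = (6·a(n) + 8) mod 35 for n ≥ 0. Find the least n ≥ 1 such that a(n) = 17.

8

a(0) = 3,  a(1) = 26,  a(2) = 24,  a(3) = 12,  a(4) = 10,  a(5) = 33,  a(6) = 31,  a(7) = 19,  a(8) = 17,  a(9) = 5,  a(10) = 3.
Since a(10) = a(0) = 3, the sequence is periodic with period 10.
The value 17 first appears (with n ≥ 1) at a(8).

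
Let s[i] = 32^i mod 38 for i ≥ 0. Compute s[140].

24

s[0] = 1,  s[1] = 32,  s[2] = 36,  s[3] = 12,  s[4] = 4,  s[5] = 14,  s[6] = 30,  s[7] = 10,  s[8] = 16,  s[9] = 18,  s[10] = 6,  s[11] = 2,  s[12] = 26,  s[13] = 34,  s[14] = 24,  s[15] = 8,  s[16] = 28,  s[17] = 22,  s[18] = 20,  s[19] = 32.
Since s[19] = s[1] = 32, the sequence is eventually periodic: after a pre-period of length 1 it cycles with period 18.
For i ≥ 1, s[i] depends only on (i - 1) mod 18. (140 - 1) mod 18 = 13, so s[140] = s[14] = 24.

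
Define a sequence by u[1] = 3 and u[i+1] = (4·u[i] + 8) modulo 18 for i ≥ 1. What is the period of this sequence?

Computing terms: u[1] = 3, u[2] = 2, u[3] = 16, u[4] = 0, u[5] = 8, u[6] = 4, u[7] = 6, u[8] = 14, u[9] = 10, u[10] = 12, u[11] = 2.
Since u[11] = u[2] = 2, the sequence is eventually periodic: after a pre-period of length 1 it cycles with period 9.

9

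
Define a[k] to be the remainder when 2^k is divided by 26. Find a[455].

20

a[0] = 1,  a[1] = 2,  a[2] = 4,  a[3] = 8,  a[4] = 16,  a[5] = 6,  a[6] = 12,  a[7] = 24,  a[8] = 22,  a[9] = 18,  a[10] = 10,  a[11] = 20,  a[12] = 14,  a[13] = 2.
Since a[13] = a[1] = 2, the sequence is eventually periodic: after a pre-period of length 1 it cycles with period 12.
For k ≥ 1, a[k] depends only on (k - 1) mod 12. (455 - 1) mod 12 = 10, so a[455] = a[11] = 20.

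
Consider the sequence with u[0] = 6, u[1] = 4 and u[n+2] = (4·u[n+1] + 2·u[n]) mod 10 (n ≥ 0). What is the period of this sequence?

4

Computing terms: u[0] = 6,  u[1] = 4,  u[2] = 8,  u[3] = 0,  u[4] = 6,  u[5] = 4.
Since (u[4], u[5]) = (u[0], u[1]) = (6, 4) (two consecutive terms determine the rest), the sequence is periodic with period 4.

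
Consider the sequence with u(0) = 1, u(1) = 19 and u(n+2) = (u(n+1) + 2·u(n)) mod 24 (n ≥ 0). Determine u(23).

Listing terms: u(0) = 1; u(1) = 19; u(2) = 21; u(3) = 11; u(4) = 5; u(5) = 3; u(6) = 13; u(7) = 19; u(8) = 21.
Since (u(7), u(8)) = (u(1), u(2)) = (19, 21) (two consecutive terms determine the rest), the sequence is eventually periodic: after a pre-period of length 1 it cycles with period 6.
For n ≥ 1, u(n) depends only on (n - 1) mod 6. (23 - 1) mod 6 = 4, so u(23) = u(5) = 3.

3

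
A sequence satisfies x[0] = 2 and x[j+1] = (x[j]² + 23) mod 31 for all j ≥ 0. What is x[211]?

We have x[0] = 2,  x[1] = 27,  x[2] = 8,  x[3] = 25,  x[4] = 28,  x[5] = 1,  x[6] = 24,  x[7] = 10,  x[8] = 30,  x[9] = 24.
Since x[9] = x[6] = 24, the sequence is eventually periodic: after a pre-period of length 6 it cycles with period 3.
For j ≥ 6, x[j] depends only on (j - 6) mod 3. (211 - 6) mod 3 = 1, so x[211] = x[7] = 10.

10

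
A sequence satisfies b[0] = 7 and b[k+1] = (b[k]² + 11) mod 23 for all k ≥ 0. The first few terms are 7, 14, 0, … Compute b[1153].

17

We have b[0] = 7,  b[1] = 14,  b[2] = 0,  b[3] = 11,  b[4] = 17,  b[5] = 1,  b[6] = 12,  b[7] = 17.
Since b[7] = b[4] = 17, the sequence is eventually periodic: after a pre-period of length 4 it cycles with period 3.
For k ≥ 4, b[k] depends only on (k - 4) mod 3. (1153 - 4) mod 3 = 0, so b[1153] = b[4] = 17.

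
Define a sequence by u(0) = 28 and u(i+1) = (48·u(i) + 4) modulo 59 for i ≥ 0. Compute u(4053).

16

u(0) = 28, u(1) = 50, u(2) = 44, u(3) = 51, u(4) = 33, u(5) = 54, u(6) = 0, u(7) = 4, u(8) = 19, u(9) = 31, u(10) = 17, u(11) = 53, u(12) = 11, u(13) = 1, u(14) = 52, u(15) = 22, u(16) = 57, u(17) = 26, u(18) = 13, u(19) = 38, u(20) = 58, u(21) = 15, u(22) = 16, u(23) = 5, u(24) = 8, u(25) = 34, u(26) = 43, u(27) = 3, u(28) = 30, u(29) = 28.
The sequence repeats with period 29.
(4053 - 0) mod 29 = 22, so u(4053) = u(22) = 16.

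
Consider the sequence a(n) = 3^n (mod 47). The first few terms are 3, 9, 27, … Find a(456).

18

a(1) = 3, a(2) = 9, a(3) = 27, a(4) = 34, a(5) = 8, a(6) = 24, a(7) = 25, a(8) = 28, a(9) = 37, a(10) = 17, a(11) = 4, a(12) = 12, a(13) = 36, a(14) = 14, a(15) = 42, a(16) = 32, a(17) = 2, a(18) = 6, a(19) = 18, a(20) = 7, a(21) = 21, a(22) = 16, a(23) = 1, a(24) = 3.
Since a(24) = a(1) = 3, the sequence is periodic with period 23.
So a(456) = a(1 + ((456-1) mod 23)) = a(19) = 18.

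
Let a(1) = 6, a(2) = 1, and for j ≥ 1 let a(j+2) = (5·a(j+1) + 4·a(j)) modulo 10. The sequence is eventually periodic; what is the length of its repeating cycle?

4

We have a(1) = 6; a(2) = 1; a(3) = 9; a(4) = 9; a(5) = 1; a(6) = 1; a(7) = 9.
Since (a(6), a(7)) = (a(2), a(3)) = (1, 9) (two consecutive terms determine the rest), the sequence is eventually periodic: after a pre-period of length 1 it cycles with period 4.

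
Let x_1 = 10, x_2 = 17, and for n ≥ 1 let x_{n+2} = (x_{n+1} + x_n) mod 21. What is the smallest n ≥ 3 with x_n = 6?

3

We have x_1 = 10, x_2 = 17, x_3 = 6, x_4 = 2, x_5 = 8, x_6 = 10, x_7 = 18, x_8 = 7, x_9 = 4, x_{10} = 11, x_{11} = 15, x_{12} = 5, x_{13} = 20, x_{14} = 4, x_{15} = 3, x_{16} = 7, x_{17} = 10, x_{18} = 17.
Since (x_{17}, x_{18}) = (x_1, x_2) = (10, 17) (two consecutive terms determine the rest), the sequence is periodic with period 16.
The value 6 first appears (with n ≥ 3) at x_3.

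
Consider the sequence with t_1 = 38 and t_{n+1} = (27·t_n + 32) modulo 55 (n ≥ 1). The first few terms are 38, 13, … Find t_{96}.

Computing terms: t_1 = 38, t_2 = 13, t_3 = 53, t_4 = 33, t_5 = 43, t_6 = 38.
The sequence repeats with period 5.
So t_{96} = t_{1 + ((96-1) mod 5)} = t_1 = 38.

38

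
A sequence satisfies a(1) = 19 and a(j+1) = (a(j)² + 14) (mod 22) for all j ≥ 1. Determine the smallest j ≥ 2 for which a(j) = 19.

4

a(1) = 19,  a(2) = 1,  a(3) = 15,  a(4) = 19.
The sequence repeats with period 3.
The value 19 next appears (with j ≥ 2) at a(4).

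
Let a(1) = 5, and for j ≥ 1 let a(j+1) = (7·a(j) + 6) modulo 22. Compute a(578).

13

Computing terms: a(1) = 5, a(2) = 19, a(3) = 7, a(4) = 11, a(5) = 17, a(6) = 15, a(7) = 1, a(8) = 13, a(9) = 9, a(10) = 3, a(11) = 5.
The sequence repeats with period 10.
(578 - 1) mod 10 = 7, so a(578) = a(8) = 13.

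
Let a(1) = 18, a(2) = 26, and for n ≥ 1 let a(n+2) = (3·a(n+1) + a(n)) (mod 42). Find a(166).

26

Computing terms: a(1) = 18, a(2) = 26, a(3) = 12, a(4) = 20, a(5) = 30, a(6) = 26, a(7) = 24, a(8) = 14, a(9) = 24, a(10) = 2, a(11) = 30, a(12) = 8, a(13) = 12, a(14) = 2, a(15) = 18, a(16) = 14, a(17) = 18, a(18) = 26.
The sequence repeats with period 16.
So a(166) = a(1 + ((166-1) mod 16)) = a(6) = 26.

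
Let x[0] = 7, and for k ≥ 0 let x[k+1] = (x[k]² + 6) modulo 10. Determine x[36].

7

Listing terms: x[0] = 7; x[1] = 5; x[2] = 1; x[3] = 7.
Since x[3] = x[0] = 7, the sequence is periodic with period 3.
(36 - 0) mod 3 = 0, so x[36] = x[0] = 7.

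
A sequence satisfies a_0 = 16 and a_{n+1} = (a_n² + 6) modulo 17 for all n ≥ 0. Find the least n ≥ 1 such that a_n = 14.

4

We have a_0 = 16; a_1 = 7; a_2 = 4; a_3 = 5; a_4 = 14; a_5 = 15; a_6 = 10; a_7 = 4.
Since a_7 = a_2 = 4, the sequence is eventually periodic: after a pre-period of length 2 it cycles with period 5.
The value 14 first appears (with n ≥ 1) at a_4.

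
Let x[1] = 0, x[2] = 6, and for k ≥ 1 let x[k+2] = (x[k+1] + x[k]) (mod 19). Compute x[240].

11

x[1] = 0; x[2] = 6; x[3] = 6; x[4] = 12; x[5] = 18; x[6] = 11; x[7] = 10; x[8] = 2; x[9] = 12; x[10] = 14; x[11] = 7; x[12] = 2; x[13] = 9; x[14] = 11; x[15] = 1; x[16] = 12; x[17] = 13; x[18] = 6; x[19] = 0; x[20] = 6.
The sequence repeats with period 18.
So x[240] = x[1 + ((240-1) mod 18)] = x[6] = 11.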